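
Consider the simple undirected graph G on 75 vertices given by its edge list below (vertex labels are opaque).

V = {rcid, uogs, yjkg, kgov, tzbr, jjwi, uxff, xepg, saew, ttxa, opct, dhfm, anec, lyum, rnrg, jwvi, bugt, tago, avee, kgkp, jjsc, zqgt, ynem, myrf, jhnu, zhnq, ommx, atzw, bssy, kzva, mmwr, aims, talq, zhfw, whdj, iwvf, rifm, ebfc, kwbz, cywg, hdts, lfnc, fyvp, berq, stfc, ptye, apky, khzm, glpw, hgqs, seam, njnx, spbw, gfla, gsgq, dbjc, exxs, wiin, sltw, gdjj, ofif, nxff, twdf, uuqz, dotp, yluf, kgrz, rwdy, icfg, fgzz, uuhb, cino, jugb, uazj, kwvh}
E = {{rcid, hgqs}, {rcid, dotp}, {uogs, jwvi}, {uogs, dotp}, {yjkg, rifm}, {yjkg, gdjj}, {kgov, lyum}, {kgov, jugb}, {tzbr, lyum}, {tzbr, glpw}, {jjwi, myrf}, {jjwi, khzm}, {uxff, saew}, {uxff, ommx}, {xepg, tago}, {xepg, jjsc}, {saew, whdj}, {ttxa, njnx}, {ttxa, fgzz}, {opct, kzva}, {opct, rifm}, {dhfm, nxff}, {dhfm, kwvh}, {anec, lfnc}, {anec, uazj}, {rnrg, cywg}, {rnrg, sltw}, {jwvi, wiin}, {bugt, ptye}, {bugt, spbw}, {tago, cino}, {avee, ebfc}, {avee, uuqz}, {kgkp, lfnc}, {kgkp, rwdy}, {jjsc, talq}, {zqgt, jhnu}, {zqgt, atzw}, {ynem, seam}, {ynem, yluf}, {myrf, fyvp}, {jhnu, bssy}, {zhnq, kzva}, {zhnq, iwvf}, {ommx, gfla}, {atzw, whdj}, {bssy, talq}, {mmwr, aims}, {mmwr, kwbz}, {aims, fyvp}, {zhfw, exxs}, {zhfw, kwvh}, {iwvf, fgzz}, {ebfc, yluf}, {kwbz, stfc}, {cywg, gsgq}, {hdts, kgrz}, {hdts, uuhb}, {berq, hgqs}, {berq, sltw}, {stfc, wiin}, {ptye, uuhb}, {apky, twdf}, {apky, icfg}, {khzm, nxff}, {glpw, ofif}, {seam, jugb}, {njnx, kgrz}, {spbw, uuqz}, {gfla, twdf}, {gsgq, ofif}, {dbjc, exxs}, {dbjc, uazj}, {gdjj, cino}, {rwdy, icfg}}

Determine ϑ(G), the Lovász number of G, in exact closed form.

75*cos(pi/75)/(cos(pi/75) + 1)

N(nxff) = {dhfm, khzm}, |N(nxff)| = 2.
Vertex uogs has 2 neighbors: jwvi, dotp.
deg(dbjc) = 2; N(dbjc) = {exxs, uazj}.
Vertex twdf has 2 neighbors: apky, gfla.
deg(v) = 2 for all v (|V|=75); a single 75-cycle (edge-transitive).
spec(A) ≈ [2.0, 1.993, 1.972, 1.9372, 1.8888, 1.8271, 1.7526, 1.6658, 1.5674, 1.4579, 1.3383, 1.2092, 1.0717, 0.9266, 0.775, 0.618, 0.4567, 0.2922, 0.1256, -0.0419, -0.2091, -0.3748, -0.5378, -0.6971, -0.8516, -1.0, -1.1414, -1.2748, -1.3993, -1.514, -1.618, -1.7107, -1.7914, -1.8596, -1.9146, -1.9563, -1.9842, -1.9982] (distinct, 4 d.p.).
Lovász: ϑ = −75(-2*cos(pi/75))/(2+-(-1)*2*cos(pi/75)) = 75*cos(pi/75)/(cos(pi/75) + 1).
ϑ(G) ≈ 37.48355.
37 ≤ 75*cos(pi/75)/(cos(pi/75) + 1) ≤ 38: both strict.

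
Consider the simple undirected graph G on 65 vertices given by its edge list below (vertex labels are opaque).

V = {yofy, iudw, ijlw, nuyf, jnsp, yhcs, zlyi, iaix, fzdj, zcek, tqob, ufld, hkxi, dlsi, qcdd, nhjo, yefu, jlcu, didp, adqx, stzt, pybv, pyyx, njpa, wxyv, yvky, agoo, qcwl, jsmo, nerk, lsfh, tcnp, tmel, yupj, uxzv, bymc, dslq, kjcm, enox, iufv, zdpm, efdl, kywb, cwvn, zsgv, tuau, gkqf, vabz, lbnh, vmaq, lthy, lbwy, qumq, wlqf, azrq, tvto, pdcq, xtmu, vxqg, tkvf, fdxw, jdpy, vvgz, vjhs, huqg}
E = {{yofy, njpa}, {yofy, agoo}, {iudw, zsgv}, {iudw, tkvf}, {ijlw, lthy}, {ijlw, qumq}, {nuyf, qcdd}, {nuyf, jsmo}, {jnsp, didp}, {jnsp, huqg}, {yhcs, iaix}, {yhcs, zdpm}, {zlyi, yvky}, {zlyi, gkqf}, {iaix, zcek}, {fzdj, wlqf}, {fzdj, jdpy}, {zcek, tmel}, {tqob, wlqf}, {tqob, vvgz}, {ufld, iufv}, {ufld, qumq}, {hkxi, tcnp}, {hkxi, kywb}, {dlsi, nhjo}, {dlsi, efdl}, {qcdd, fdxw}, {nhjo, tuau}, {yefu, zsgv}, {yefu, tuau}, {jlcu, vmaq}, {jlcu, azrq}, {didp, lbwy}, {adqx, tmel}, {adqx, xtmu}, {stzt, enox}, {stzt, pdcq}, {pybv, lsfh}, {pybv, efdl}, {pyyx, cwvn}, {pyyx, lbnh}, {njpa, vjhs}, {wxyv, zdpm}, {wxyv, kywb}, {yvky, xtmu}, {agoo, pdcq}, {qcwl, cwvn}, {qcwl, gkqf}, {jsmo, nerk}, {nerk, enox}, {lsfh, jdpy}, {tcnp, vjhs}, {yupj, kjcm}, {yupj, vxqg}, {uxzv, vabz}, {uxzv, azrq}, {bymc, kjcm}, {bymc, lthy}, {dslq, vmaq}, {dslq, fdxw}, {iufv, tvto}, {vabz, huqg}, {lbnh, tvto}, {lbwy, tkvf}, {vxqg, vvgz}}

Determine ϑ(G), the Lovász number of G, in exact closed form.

deg(enox) = 2; N(enox) = {stzt, nerk}.
Vertex didp has 2 neighbors: jnsp, lbwy.
deg(tvto) = 2; N(tvto) = {iufv, lbnh}.
Vertex zcek has 2 neighbors: iaix, tmel.
Regular of degree 2 on 65 vertices: the odd cycle C_{65}.
Distinct eigenvalues (to 6 d.p.): [2.0, 1.990663, 1.96274, 1.916492, 1.852349, 1.770912, 1.67294, 1.559349, 1.431198, 1.289684, 1.136129, 0.971967, 0.798729, 0.618034, 0.431568, 0.241073, 0.048327, -0.14487, -0.336714, -0.525415, -0.70921, -0.886383, -1.05528, -1.214325, -1.362032, -1.497021, -1.618034, -1.723939, -1.813749, -1.886624, -1.941884, -1.979013, -1.997664].
With N=65: ϑ(G) = 65·(-(-1)*2*cos(pi/65))/(2−(-2*cos(pi/65))) = 65*cos(pi/65)/(cos(pi/65) + 1).
= 32.481013… (decimal).
32 ≤ 65*cos(pi/65)/(cos(pi/65) + 1) ≤ 33: both strict.

65*cos(pi/65)/(cos(pi/65) + 1)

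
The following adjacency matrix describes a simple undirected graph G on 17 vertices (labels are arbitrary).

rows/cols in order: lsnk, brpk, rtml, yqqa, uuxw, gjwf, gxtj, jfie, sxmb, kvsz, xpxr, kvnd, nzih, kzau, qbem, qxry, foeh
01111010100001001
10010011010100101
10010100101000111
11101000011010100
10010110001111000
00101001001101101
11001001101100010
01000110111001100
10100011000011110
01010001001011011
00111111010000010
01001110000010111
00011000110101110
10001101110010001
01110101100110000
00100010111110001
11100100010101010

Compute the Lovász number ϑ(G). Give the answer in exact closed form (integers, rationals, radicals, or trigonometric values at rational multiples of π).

deg(uuxw) = 8; N(uuxw) = {lsnk, yqqa, gjwf, gxtj, xpxr, kvnd, nzih, kzau}.
deg(sxmb) = 8; N(sxmb) = {lsnk, rtml, gxtj, jfie, nzih, kzau, qbem, qxry}.
Vertex lsnk has 8 neighbors: brpk, rtml, yqqa, uuxw, gxtj, sxmb, kzau, foeh.
deg(yqqa) = 8; N(yqqa) = {lsnk, brpk, rtml, uuxw, kvsz, xpxr, nzih, qbem}.
Every vertex has degree 8 (N=17); strongly regular (17,8,3,4).
Distinct eigenvalues (to 5 d.p.): [8.0, 1.56155, -2.56155].
Lovász (edge-transitive): ϑ = −17·(-sqrt(17)/2 - 1/2)/((8)−(-sqrt(17)/2 - 1/2)) = sqrt(17).
≈ 4.1231 (to 4 d.p.).

sqrt(17)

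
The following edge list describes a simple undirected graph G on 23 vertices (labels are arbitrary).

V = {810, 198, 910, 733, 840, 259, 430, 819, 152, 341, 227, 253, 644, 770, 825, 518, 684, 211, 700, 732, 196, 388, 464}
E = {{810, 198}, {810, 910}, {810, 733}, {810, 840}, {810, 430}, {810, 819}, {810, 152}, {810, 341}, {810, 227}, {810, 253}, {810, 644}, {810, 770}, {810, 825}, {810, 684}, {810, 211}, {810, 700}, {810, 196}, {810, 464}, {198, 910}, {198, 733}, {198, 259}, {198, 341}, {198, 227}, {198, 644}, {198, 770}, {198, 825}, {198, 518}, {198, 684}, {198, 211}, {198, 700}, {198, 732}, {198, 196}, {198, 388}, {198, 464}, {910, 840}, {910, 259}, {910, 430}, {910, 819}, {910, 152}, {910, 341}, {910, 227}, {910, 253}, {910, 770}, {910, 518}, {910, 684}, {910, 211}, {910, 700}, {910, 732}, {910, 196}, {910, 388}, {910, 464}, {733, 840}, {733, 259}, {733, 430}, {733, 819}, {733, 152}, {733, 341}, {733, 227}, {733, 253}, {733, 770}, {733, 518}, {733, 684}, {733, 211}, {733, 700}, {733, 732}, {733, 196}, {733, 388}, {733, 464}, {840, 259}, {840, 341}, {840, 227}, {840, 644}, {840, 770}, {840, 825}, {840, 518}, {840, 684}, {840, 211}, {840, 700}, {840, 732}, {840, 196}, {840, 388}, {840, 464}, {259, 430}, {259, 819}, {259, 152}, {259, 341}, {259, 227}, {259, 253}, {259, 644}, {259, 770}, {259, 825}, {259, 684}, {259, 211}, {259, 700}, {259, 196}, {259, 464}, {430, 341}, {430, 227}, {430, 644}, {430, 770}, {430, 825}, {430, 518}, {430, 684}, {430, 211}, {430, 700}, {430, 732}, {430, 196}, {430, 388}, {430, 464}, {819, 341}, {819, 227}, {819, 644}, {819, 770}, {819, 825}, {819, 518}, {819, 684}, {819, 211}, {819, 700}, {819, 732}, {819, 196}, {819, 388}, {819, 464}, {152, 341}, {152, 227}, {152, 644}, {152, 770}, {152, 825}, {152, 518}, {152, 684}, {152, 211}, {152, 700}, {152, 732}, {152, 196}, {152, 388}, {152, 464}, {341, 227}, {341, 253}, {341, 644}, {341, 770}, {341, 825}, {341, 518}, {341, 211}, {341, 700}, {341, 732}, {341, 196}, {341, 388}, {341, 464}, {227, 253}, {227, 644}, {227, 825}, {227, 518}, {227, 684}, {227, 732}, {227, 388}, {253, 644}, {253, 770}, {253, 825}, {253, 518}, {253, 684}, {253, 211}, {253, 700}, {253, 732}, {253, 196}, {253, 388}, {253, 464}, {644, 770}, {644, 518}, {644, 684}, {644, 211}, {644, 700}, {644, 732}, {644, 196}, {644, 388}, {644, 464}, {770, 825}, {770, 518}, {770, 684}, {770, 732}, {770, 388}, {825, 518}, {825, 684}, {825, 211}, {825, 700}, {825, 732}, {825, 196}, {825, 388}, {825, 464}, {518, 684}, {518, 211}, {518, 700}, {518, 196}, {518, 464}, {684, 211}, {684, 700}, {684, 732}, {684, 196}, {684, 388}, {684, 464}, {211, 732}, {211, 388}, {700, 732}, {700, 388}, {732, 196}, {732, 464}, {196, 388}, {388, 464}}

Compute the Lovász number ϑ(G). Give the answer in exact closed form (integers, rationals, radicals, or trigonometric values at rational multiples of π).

6

Vertex 810 has 18 neighbors: 198, 910, 733, 840, 430, 819, 152, 341, 227, 253, 644, 770, 825, 684, 211, 700, 196, 464.
Vertex 227 has 17 neighbors: 810, 198, 910, 733, 840, 259, 430, 819, 152, 341, 253, 644, 825, 518, 684, 732, 388.
deg(770) = 17; N(770) = {810, 198, 910, 733, 840, 259, 430, 819, 152, 341, 253, 644, 825, 518, 684, 732, 388}.
N(196) = {810, 198, 910, 733, 840, 259, 430, 819, 152, 341, 253, 644, 825, 518, 684, 732, 388}, |N(196)| = 17.
K_{6,6,5,4,2} (perfect); ϑ(G) = α(G) = max{6,6,5,4,2} = 6.
Numerically 6.000000000.
Check 6 ≤ 6 ≤ 6: collapsed.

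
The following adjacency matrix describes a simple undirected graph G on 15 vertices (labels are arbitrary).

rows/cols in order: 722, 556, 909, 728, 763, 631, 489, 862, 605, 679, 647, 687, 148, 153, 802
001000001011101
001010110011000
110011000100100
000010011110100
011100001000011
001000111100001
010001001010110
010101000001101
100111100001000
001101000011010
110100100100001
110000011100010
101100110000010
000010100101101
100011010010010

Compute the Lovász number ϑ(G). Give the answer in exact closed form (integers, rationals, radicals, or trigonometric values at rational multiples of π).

N(862) = {556, 728, 631, 687, 148, 802}, |N(862)| = 6.
deg(489) = 6; N(489) = {556, 631, 605, 647, 148, 153}.
deg(909) = 6; N(909) = {722, 556, 763, 631, 679, 148}.
N(556) = {909, 763, 489, 862, 647, 687}, |N(556)| = 6.
15-vertex 6-regular graph: Kneser K(6,2) on C(6,2)=15 vertices.
spec(A) ≈ [6.0, 1.0, -3.0] (distinct, 4 d.p.).
Lovász: ϑ = −15(-3)/(6+-1*(-3)) = 5.
ϑ(G) ≈ 5.000000.

5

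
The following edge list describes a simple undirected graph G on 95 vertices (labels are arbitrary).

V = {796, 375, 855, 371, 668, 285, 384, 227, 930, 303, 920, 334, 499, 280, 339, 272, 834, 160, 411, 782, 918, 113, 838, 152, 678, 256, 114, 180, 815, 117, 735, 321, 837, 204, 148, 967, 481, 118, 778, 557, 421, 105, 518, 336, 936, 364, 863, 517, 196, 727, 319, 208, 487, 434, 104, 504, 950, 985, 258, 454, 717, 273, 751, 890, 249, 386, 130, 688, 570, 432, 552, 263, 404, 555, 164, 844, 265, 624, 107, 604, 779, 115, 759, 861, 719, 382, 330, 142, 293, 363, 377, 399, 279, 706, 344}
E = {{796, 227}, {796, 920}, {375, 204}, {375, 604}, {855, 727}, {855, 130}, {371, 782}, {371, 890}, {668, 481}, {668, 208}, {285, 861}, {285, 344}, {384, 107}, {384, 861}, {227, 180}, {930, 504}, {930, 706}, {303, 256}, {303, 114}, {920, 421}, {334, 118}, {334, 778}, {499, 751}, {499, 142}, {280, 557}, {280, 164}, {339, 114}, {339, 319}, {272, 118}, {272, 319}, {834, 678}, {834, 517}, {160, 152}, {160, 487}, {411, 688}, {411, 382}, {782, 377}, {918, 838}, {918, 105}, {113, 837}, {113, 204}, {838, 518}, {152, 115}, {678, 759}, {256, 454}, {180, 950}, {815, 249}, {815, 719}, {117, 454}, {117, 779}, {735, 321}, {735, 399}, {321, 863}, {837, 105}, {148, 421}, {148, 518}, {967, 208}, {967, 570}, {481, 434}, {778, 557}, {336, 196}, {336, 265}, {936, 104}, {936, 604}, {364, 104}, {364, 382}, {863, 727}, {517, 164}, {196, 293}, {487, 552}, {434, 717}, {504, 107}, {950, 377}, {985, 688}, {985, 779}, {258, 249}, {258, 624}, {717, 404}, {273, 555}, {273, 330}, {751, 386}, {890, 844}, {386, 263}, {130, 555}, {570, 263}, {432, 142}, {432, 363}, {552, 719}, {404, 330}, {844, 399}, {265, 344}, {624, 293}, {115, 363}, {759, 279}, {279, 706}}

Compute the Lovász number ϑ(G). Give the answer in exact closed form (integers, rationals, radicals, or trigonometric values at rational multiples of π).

deg(160) = 2; N(160) = {152, 487}.
deg(838) = 2; N(838) = {918, 518}.
Vertex 890 has 2 neighbors: 371, 844.
Vertex 404 has 2 neighbors: 717, 330.
95-vertex 2-regular graph: connected 2-regular on 95 ⇒ C_{95}.
spec(A) ≈ [2.0, 1.9956, 1.9825, 1.9608, 1.9304, 1.8916, 1.8446, 1.7895, 1.7265, 1.656, 1.5783, 1.4936, 1.4025, 1.3052, 1.2022, 1.0939, 0.9808, 0.8635, 0.7424, 0.618, 0.491, 0.3618, 0.231, 0.0992, -0.0331, -0.1652, -0.2965, -0.4266, -0.5548, -0.6806, -0.8034, -0.9227, -1.0379, -1.1487, -1.2544, -1.3546, -1.4489, -1.5368, -1.618, -1.6922, -1.7589, -1.818, -1.8691, -1.9121, -1.9467, -1.9727, -1.9902, -1.9989] (distinct, 4 d.p.).
−95·(-2*cos(pi/95)) / ((2)−(-2*cos(pi/95))) = 95*cos(pi/95)/(cos(pi/95) + 1) = ϑ(G).
= 47.4870113… (decimal).
Check 47 ≤ 95*cos(pi/95)/(cos(pi/95) + 1) ≤ 48: both strict.

95*cos(pi/95)/(cos(pi/95) + 1)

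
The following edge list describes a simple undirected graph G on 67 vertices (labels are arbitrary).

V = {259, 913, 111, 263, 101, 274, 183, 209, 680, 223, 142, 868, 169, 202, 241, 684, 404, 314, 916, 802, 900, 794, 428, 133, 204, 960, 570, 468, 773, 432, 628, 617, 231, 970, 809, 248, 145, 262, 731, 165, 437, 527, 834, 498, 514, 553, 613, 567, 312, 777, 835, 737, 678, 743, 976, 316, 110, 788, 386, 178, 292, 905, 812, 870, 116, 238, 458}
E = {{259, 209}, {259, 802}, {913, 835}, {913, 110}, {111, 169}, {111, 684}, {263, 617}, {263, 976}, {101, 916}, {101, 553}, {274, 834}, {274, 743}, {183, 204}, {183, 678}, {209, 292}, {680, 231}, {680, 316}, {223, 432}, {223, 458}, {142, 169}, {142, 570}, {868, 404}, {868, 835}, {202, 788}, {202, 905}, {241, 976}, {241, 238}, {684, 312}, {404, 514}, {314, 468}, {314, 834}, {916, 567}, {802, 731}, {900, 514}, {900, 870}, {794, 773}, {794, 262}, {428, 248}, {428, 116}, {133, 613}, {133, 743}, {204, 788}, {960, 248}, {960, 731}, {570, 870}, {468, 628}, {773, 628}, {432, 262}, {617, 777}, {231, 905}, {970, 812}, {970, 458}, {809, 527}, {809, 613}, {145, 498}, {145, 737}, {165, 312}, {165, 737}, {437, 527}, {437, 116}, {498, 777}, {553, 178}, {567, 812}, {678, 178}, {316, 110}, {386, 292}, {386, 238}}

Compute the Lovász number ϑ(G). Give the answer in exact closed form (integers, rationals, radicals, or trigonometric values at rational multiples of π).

Vertex 248 has 2 neighbors: 428, 960.
N(743) = {274, 133}, |N(743)| = 2.
Vertex 263 has 2 neighbors: 617, 976.
Vertex 432 has 2 neighbors: 223, 262.
67-vertex 2-regular graph: the odd cycle C_{67}.
The 34 distinct eigenvalues: [2.0, 1.991, 1.965, 1.921, 1.861, 1.784, 1.692, 1.584, 1.463, 1.329, 1.183, 1.027, 0.862, 0.689, 0.51, 0.327, 0.141, -0.047, -0.234, -0.419, -0.6, -0.776, -0.945, -1.106, -1.257, -1.398, -1.525, -1.64, -1.74, -1.825, -1.893, -1.945, -1.98, -1.998].
−67·(-2*cos(pi/67)) / ((2)−(-2*cos(pi/67))) = 67*cos(pi/67)/(cos(pi/67) + 1) = ϑ(G).
ϑ(G) ≈ 33.481579809.
Check 33 ≤ 67*cos(pi/67)/(cos(pi/67) + 1) ≤ 34: both strict.

67*cos(pi/67)/(cos(pi/67) + 1)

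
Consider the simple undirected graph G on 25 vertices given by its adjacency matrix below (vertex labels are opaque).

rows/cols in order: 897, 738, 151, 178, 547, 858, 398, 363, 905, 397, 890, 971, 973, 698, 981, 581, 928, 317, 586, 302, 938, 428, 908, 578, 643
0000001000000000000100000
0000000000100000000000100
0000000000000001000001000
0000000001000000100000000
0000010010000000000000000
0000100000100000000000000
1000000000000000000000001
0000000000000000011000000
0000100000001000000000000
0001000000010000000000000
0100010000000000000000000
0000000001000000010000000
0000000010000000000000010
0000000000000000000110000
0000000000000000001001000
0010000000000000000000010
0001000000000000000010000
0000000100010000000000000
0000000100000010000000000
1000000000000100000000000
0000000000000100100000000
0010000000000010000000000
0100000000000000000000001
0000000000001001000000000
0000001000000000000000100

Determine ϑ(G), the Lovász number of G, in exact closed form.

N(981) = {586, 428}, |N(981)| = 2.
Vertex 897 has 2 neighbors: 398, 302.
Vertex 858 has 2 neighbors: 547, 890.
deg(363) = 2; N(363) = {317, 586}.
2-regular, N=25; the odd cycle C_{25}.
spec(A) ≈ [2.0, 1.937166, 1.752613, 1.457937, 1.071654, 0.618034, 0.125581, -0.374763, -0.851559, -1.274848, -1.618034, -1.859553, -1.984229] (distinct, 6 d.p.).
Lovász (edge-transitive): ϑ = −25·(-2*cos(pi/25))/((2)−(-2*cos(pi/25))) = 25*cos(pi/25)/(cos(pi/25) + 1).
≈ 12.4505 (to 4 d.p.).
α=12, χ(Ḡ)=13; ϑ=25*cos(pi/25)/(cos(pi/25) + 1) lies between (both strict).

25*cos(pi/25)/(cos(pi/25) + 1)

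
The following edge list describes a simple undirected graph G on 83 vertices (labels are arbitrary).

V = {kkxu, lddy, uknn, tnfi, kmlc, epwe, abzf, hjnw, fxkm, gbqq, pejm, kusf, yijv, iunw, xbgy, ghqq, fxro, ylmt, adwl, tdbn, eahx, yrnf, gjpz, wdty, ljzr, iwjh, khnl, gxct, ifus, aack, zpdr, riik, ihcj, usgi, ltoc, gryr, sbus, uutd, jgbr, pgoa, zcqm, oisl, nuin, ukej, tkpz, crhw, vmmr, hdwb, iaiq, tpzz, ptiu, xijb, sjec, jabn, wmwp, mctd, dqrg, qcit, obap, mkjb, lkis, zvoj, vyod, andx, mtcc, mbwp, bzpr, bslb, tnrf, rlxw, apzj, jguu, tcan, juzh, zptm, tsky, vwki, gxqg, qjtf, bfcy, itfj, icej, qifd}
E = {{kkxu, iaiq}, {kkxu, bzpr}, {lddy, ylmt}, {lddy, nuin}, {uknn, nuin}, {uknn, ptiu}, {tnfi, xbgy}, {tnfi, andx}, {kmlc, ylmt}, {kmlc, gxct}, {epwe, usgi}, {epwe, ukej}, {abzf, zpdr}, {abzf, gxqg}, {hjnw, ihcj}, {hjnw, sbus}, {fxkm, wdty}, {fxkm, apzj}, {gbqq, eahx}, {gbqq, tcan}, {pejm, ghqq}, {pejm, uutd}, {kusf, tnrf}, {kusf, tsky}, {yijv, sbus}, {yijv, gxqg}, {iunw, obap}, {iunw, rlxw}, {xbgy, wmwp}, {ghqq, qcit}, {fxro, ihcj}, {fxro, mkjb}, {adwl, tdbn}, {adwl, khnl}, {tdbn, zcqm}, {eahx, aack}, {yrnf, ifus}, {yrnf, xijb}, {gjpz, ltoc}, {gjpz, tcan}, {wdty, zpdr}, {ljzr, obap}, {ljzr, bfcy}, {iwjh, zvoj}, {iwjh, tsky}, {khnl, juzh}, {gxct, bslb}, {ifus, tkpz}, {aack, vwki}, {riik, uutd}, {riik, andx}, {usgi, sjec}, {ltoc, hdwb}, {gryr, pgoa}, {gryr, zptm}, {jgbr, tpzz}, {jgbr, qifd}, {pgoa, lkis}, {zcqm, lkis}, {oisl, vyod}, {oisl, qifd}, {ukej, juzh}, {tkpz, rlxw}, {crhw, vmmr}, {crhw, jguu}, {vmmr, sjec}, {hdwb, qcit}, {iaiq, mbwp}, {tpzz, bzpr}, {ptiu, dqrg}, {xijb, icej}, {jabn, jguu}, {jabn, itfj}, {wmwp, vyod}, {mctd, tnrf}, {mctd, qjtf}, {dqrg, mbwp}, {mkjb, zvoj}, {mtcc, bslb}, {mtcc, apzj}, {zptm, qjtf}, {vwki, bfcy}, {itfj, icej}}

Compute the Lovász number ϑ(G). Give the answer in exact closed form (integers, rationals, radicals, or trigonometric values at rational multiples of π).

N(riik) = {uutd, andx}, |N(riik)| = 2.
N(gjpz) = {ltoc, tcan}, |N(gjpz)| = 2.
N(tnfi) = {xbgy, andx}, |N(tnfi)| = 2.
N(hjnw) = {ihcj, sbus}, |N(hjnw)| = 2.
deg(v) = 2 for all v (|V|=83); the odd cycle C_{83}.
The 42 distinct eigenvalues: [2.0, 1.994, 1.977, 1.949, 1.909, 1.858, 1.797, 1.726, 1.644, 1.553, 1.454, 1.346, 1.23, 1.107, 0.978, 0.843, 0.704, 0.56, 0.413, 0.264, 0.113, -0.038, -0.189, -0.339, -0.487, -0.632, -0.774, -0.911, -1.043, -1.169, -1.289, -1.401, -1.505, -1.6, -1.686, -1.763, -1.829, -1.885, -1.93, -1.964, -1.987, -1.999].
Lovász: ϑ = −83(-2*cos(pi/83))/(2+-(-1)*2*cos(pi/83)) = 83*cos(pi/83)/(cos(pi/83) + 1).
Numerically 41.48513.
Check 41 ≤ 83*cos(pi/83)/(cos(pi/83) + 1) ≤ 42: both strict.

83*cos(pi/83)/(cos(pi/83) + 1)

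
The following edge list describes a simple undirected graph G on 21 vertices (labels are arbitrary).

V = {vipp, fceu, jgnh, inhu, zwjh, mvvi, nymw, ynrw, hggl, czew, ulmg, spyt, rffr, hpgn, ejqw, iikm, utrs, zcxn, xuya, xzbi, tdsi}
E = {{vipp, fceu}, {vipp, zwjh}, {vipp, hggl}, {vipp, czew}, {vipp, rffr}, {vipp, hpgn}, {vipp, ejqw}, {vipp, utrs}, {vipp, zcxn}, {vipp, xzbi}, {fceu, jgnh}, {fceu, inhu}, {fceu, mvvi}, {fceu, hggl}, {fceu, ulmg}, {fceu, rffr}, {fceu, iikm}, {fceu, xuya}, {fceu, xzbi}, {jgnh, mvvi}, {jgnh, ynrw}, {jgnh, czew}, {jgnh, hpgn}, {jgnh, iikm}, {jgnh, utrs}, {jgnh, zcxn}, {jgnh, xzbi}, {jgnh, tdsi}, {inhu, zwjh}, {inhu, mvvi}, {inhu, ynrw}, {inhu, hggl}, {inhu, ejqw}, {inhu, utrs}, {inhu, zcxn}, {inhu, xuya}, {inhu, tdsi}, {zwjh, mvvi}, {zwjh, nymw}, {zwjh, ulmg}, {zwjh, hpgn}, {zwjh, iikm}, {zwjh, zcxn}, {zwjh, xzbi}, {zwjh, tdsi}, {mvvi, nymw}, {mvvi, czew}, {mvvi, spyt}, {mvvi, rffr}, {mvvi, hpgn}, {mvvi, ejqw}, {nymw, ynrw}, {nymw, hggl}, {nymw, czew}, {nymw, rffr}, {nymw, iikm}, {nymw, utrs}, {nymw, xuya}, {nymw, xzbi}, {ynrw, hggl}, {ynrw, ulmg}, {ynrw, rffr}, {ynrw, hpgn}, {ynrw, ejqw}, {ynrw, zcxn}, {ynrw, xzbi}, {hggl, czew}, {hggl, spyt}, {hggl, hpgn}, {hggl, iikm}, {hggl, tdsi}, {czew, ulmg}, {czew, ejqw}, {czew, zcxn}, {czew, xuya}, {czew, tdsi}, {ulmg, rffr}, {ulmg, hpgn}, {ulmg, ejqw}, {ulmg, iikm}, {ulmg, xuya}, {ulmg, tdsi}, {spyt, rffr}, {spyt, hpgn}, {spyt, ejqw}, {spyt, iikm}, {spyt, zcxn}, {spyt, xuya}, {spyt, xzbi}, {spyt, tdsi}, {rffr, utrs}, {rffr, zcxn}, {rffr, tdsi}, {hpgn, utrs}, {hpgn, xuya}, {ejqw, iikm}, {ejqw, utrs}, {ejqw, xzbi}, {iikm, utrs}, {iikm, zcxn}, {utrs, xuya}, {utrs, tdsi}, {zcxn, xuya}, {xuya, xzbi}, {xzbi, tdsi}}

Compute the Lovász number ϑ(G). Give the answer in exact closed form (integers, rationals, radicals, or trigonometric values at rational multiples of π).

6

N(tdsi) = {jgnh, inhu, zwjh, hggl, czew, ulmg, spyt, rffr, utrs, xzbi}, |N(tdsi)| = 10.
N(jgnh) = {fceu, mvvi, ynrw, czew, hpgn, iikm, utrs, zcxn, xzbi, tdsi}, |N(jgnh)| = 10.
Vertex zwjh has 10 neighbors: vipp, inhu, mvvi, nymw, ulmg, hpgn, iikm, zcxn, xzbi, tdsi.
N(hggl) = {vipp, fceu, inhu, nymw, ynrw, czew, spyt, hpgn, iikm, tdsi}, |N(hggl)| = 10.
21-vertex 10-regular graph: Kneser-type, 2-subsets of [7].
The 3 distinct eigenvalues: [10.0, 1.0, -4.0].
λ_max=10, λ_min=-4; ϑ = −21·λ_min/(λ_max−λ_min) = 6.
ϑ(G) ≈ 6.000000.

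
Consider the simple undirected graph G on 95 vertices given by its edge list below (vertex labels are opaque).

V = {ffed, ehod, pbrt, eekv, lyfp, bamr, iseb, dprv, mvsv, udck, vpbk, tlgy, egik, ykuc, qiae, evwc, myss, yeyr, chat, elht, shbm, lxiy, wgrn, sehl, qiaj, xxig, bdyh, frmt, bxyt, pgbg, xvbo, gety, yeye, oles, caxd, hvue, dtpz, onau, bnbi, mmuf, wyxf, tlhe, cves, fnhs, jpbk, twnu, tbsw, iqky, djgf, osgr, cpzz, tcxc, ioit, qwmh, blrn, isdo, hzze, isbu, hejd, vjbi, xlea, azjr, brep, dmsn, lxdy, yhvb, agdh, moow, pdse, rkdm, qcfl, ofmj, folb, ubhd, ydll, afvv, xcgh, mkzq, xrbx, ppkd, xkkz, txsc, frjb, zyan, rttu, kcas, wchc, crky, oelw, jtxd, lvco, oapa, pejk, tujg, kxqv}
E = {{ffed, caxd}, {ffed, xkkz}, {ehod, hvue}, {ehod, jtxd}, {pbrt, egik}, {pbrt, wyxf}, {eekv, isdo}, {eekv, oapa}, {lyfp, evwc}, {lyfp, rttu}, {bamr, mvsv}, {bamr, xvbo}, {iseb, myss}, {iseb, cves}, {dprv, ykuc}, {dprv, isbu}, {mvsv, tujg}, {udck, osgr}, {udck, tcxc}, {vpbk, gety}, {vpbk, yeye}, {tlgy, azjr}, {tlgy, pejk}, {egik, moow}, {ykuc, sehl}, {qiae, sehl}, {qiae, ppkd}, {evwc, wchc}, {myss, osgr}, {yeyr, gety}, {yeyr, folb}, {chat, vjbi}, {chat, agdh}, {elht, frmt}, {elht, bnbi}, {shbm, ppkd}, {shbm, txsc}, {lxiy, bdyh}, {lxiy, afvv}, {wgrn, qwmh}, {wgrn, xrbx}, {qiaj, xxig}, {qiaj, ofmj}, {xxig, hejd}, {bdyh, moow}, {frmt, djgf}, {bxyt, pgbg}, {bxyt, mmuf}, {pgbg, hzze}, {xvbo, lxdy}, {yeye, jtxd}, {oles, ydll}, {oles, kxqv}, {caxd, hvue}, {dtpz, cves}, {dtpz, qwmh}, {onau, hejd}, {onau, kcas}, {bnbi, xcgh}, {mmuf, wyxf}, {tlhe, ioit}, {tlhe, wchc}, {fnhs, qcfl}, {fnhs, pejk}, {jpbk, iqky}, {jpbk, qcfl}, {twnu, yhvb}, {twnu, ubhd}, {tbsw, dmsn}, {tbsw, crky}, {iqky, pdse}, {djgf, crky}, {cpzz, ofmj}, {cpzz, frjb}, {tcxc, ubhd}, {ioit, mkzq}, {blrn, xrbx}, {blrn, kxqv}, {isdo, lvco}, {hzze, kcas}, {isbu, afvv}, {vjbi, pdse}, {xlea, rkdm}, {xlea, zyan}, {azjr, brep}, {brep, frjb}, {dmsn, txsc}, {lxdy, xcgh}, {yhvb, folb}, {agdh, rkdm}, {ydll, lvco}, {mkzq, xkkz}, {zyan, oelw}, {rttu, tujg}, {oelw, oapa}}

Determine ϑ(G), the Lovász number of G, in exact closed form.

deg(kxqv) = 2; N(kxqv) = {oles, blrn}.
deg(pbrt) = 2; N(pbrt) = {egik, wyxf}.
N(agdh) = {chat, rkdm}, |N(agdh)| = 2.
Vertex isbu has 2 neighbors: dprv, afvv.
2-regular, N=95; the odd cycle C_{95}.
The 48 distinct eigenvalues: [2.0, 1.995627, 1.982528, 1.96076, 1.930418, 1.891634, 1.84458, 1.789459, 1.726513, 1.656018, 1.578281, 1.493643, 1.402474, 1.305172, 1.202162, 1.093896, 0.980847, 0.863509, 0.742394, 0.618034, 0.490971, 0.361761, 0.230969, 0.099168, -0.033068, -0.165159, -0.296527, -0.426599, -0.554806, -0.680586, -0.803391, -0.922682, -1.037939, -1.148657, -1.254353, -1.354563, -1.44885, -1.536802, -1.618034, -1.692191, -1.758948, -1.818013, -1.869129, -1.912072, -1.946653, -1.972723, -1.990166, -1.998907].
λ_max=2, λ_min=-2*cos(pi/95); ϑ = −95·λ_min/(λ_max−λ_min) = 95*cos(pi/95)/(cos(pi/95) + 1).
ϑ(G) ≈ 47.48701.
Check 47 ≤ 95*cos(pi/95)/(cos(pi/95) + 1) ≤ 48: both strict.

95*cos(pi/95)/(cos(pi/95) + 1)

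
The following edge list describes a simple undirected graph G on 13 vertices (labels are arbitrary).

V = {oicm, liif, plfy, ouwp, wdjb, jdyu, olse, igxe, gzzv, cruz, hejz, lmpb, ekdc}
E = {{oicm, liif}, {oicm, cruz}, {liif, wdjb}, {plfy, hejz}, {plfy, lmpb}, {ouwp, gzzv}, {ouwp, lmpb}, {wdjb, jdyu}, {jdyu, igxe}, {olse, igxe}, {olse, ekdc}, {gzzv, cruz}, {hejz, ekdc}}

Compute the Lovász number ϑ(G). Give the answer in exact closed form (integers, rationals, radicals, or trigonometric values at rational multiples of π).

13*cos(pi/13)/(cos(pi/13) + 1)

N(hejz) = {plfy, ekdc}, |N(hejz)| = 2.
deg(jdyu) = 2; N(jdyu) = {wdjb, igxe}.
N(ouwp) = {gzzv, lmpb}, |N(ouwp)| = 2.
deg(oicm) = 2; N(oicm) = {liif, cruz}.
Every vertex has degree 2 (N=13); this is C_{13}, the 13-cycle.
spec(A) ≈ [2.0, 1.770912, 1.136129, 0.241073, -0.70921, -1.497021, -1.941884] (distinct, 6 d.p.).
Lovász (edge-transitive): ϑ = −13·(-2*cos(pi/13))/((2)−(-2*cos(pi/13))) = 13*cos(pi/13)/(cos(pi/13) + 1).
Numerically 6.40417.
Sandwich: α(G)=6 ≤ ϑ(G)=13*cos(pi/13)/(cos(pi/13) + 1) ≤ χ(Ḡ)=7 (both strict).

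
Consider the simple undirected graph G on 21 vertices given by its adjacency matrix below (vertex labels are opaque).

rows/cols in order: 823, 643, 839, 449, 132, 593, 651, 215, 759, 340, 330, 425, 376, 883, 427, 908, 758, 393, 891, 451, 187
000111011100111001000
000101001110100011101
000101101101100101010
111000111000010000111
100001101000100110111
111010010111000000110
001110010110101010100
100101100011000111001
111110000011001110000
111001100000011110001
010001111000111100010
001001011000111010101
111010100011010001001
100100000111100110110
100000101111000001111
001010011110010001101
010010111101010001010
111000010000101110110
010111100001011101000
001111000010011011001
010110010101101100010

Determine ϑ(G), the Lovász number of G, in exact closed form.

deg(651) = 10; N(651) = {839, 449, 132, 215, 340, 330, 376, 427, 758, 891}.
deg(839) = 10; N(839) = {449, 593, 651, 759, 340, 425, 376, 908, 393, 451}.
Vertex 427 has 10 neighbors: 823, 651, 759, 340, 330, 425, 393, 891, 451, 187.
N(376) = {823, 643, 839, 132, 651, 330, 425, 883, 393, 187}, |N(376)| = 10.
10-regular, N=21; Kneser K(7,2) on C(7,2)=21 vertices.
A has 3 distinct eigenvalues ≈ [10.0, 1.0, -4.0].
λ_max=10, λ_min=-4; ϑ = −21·λ_min/(λ_max−λ_min) = 6.
= 6.000000000… (decimal).

6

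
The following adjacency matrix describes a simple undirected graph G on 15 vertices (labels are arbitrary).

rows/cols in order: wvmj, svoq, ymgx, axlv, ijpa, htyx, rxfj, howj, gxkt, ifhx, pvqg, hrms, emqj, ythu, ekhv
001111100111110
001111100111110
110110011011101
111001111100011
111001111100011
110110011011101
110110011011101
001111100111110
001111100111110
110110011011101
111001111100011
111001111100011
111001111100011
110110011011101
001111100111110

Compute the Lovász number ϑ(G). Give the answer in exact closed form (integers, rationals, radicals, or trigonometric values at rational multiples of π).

deg(ekhv) = 10; N(ekhv) = {ymgx, axlv, ijpa, htyx, rxfj, ifhx, pvqg, hrms, emqj, ythu}.
Vertex ijpa has 10 neighbors: wvmj, svoq, ymgx, htyx, rxfj, howj, gxkt, ifhx, ythu, ekhv.
Vertex hrms has 10 neighbors: wvmj, svoq, ymgx, htyx, rxfj, howj, gxkt, ifhx, ythu, ekhv.
deg(ifhx) = 10; N(ifhx) = {wvmj, svoq, axlv, ijpa, howj, gxkt, pvqg, hrms, emqj, ekhv}.
K_{5,5,5} (perfect); ϑ(G) = α(G) = max{5,5,5} = 5.
= 5.00000… (decimal).
5 ≤ 5 ≤ 5: collapsed.

5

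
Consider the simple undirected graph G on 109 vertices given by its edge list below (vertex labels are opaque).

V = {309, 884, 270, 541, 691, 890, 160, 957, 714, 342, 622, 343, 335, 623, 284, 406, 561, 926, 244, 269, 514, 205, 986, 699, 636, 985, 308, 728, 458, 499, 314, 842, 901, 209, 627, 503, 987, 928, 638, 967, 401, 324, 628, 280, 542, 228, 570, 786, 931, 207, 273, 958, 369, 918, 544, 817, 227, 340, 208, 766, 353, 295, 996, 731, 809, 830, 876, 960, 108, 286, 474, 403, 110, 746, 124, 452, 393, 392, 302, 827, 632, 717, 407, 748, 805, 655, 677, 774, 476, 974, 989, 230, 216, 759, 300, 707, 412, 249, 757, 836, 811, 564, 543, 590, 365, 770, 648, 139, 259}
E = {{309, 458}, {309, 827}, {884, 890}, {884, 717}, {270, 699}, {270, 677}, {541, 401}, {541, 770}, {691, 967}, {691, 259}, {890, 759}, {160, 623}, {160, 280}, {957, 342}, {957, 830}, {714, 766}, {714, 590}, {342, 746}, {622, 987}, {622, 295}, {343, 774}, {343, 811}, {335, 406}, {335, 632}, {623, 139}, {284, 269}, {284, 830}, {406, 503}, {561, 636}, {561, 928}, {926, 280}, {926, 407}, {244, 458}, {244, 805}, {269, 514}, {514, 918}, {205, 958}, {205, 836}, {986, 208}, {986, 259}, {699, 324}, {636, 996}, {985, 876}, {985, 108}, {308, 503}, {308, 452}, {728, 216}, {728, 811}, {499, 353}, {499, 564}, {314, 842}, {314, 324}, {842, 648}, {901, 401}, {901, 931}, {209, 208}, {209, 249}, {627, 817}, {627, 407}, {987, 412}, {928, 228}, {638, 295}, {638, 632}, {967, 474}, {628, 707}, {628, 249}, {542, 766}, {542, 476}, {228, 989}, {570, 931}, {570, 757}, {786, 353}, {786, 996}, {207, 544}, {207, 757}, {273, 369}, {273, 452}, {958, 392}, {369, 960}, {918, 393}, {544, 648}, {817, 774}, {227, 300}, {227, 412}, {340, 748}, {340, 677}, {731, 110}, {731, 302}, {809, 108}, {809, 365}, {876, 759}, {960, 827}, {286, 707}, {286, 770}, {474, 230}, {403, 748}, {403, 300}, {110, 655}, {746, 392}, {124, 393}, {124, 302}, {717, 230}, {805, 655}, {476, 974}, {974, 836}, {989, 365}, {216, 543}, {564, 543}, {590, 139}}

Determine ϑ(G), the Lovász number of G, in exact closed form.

N(412) = {987, 227}, |N(412)| = 2.
Vertex 300 has 2 neighbors: 227, 403.
Vertex 335 has 2 neighbors: 406, 632.
N(570) = {931, 757}, |N(570)| = 2.
109-vertex 2-regular graph: the odd cycle C_{109}.
Distinct eigenvalues (to 6 d.p.): [2.0, 1.996678, 1.986723, 1.970169, 1.94707, 1.917503, 1.881566, 1.839379, 1.791082, 1.736834, 1.676818, 1.611231, 1.540291, 1.464235, 1.383315, 1.2978, 1.207973, 1.114134, 1.016594, 0.915677, 0.811718, 0.705062, 0.596064, 0.485087, 0.372497, 0.258671, 0.143985, 0.028821, -0.086439, -0.201412, -0.315715, -0.42897, -0.5408, -0.650834, -0.758705, -0.864056, -0.966537, -1.065807, -1.161536, -1.253407, -1.341115, -1.424367, -1.502888, -1.576416, -1.644707, -1.707535, -1.764691, -1.815985, -1.861246, -1.900324, -1.933089, -1.959433, -1.979268, -1.992528, -1.999169].
Lovász (edge-transitive): ϑ = −109·(-2*cos(pi/109))/((2)−(-2*cos(pi/109))) = 109*cos(pi/109)/(cos(pi/109) + 1).
≈ 54.4887 (to 4 d.p.).
Check 54 ≤ 109*cos(pi/109)/(cos(pi/109) + 1) ≤ 55: both strict.

109*cos(pi/109)/(cos(pi/109) + 1)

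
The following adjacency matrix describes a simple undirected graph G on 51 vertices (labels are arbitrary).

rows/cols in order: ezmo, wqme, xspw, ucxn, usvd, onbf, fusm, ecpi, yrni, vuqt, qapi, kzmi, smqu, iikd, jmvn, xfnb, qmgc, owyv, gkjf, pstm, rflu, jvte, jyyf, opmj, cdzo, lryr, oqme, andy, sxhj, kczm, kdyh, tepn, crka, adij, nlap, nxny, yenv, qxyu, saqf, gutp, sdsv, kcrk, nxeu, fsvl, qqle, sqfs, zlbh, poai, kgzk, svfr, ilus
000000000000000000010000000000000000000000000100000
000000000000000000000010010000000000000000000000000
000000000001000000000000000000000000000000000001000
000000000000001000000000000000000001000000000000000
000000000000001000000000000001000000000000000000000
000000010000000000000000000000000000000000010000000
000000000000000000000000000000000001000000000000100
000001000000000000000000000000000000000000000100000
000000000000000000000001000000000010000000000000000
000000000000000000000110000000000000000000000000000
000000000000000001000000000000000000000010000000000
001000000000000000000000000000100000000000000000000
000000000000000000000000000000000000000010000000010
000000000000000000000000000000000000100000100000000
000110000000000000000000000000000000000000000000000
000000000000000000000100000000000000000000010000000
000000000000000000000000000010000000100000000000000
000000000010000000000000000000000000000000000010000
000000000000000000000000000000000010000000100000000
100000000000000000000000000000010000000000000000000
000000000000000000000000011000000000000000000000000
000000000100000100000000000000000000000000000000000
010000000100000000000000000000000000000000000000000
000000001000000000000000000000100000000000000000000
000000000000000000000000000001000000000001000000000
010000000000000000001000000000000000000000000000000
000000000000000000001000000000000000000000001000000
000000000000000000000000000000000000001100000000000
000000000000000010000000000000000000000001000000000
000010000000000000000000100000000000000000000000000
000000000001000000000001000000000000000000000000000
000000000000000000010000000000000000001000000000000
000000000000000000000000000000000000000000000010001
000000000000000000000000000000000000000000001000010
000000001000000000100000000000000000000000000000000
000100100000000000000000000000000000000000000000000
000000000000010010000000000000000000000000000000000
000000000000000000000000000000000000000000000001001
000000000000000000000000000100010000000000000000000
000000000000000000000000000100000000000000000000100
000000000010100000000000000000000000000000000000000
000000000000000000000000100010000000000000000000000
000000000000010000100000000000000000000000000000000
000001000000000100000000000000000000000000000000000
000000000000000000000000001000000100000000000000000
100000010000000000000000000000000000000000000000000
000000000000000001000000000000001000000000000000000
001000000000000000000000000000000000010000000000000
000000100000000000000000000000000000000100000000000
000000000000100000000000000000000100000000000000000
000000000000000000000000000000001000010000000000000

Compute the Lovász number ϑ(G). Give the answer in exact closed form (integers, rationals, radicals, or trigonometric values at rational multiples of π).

N(kgzk) = {fusm, gutp}, |N(kgzk)| = 2.
N(adij) = {qqle, svfr}, |N(adij)| = 2.
deg(svfr) = 2; N(svfr) = {smqu, adij}.
deg(xspw) = 2; N(xspw) = {kzmi, poai}.
2-regular, N=51; this is C_{51}, the 51-cycle.
spec(A) ≈ [2.0, 1.984841, 1.939594, 1.864944, 1.762024, 1.632394, 1.478018, 1.301237, 1.10473, 0.891477, 0.66471, 0.427866, 0.184537, -0.06159, -0.306783, -0.547326, -0.779572, -1.0, -1.205269, -1.392268, -1.558161, -1.700434, -1.816931, -1.905884, -1.965946, -1.996207] (distinct, 6 d.p.).
Lovász: ϑ = −51(-2*cos(pi/51))/(2+-(-1)*2*cos(pi/51)) = 51*cos(pi/51)/(cos(pi/51) + 1).
Numerically 25.4757945.
Sandwich: α(G)=25 ≤ ϑ(G)=51*cos(pi/51)/(cos(pi/51) + 1) ≤ χ(Ḡ)=26 (both strict).

51*cos(pi/51)/(cos(pi/51) + 1)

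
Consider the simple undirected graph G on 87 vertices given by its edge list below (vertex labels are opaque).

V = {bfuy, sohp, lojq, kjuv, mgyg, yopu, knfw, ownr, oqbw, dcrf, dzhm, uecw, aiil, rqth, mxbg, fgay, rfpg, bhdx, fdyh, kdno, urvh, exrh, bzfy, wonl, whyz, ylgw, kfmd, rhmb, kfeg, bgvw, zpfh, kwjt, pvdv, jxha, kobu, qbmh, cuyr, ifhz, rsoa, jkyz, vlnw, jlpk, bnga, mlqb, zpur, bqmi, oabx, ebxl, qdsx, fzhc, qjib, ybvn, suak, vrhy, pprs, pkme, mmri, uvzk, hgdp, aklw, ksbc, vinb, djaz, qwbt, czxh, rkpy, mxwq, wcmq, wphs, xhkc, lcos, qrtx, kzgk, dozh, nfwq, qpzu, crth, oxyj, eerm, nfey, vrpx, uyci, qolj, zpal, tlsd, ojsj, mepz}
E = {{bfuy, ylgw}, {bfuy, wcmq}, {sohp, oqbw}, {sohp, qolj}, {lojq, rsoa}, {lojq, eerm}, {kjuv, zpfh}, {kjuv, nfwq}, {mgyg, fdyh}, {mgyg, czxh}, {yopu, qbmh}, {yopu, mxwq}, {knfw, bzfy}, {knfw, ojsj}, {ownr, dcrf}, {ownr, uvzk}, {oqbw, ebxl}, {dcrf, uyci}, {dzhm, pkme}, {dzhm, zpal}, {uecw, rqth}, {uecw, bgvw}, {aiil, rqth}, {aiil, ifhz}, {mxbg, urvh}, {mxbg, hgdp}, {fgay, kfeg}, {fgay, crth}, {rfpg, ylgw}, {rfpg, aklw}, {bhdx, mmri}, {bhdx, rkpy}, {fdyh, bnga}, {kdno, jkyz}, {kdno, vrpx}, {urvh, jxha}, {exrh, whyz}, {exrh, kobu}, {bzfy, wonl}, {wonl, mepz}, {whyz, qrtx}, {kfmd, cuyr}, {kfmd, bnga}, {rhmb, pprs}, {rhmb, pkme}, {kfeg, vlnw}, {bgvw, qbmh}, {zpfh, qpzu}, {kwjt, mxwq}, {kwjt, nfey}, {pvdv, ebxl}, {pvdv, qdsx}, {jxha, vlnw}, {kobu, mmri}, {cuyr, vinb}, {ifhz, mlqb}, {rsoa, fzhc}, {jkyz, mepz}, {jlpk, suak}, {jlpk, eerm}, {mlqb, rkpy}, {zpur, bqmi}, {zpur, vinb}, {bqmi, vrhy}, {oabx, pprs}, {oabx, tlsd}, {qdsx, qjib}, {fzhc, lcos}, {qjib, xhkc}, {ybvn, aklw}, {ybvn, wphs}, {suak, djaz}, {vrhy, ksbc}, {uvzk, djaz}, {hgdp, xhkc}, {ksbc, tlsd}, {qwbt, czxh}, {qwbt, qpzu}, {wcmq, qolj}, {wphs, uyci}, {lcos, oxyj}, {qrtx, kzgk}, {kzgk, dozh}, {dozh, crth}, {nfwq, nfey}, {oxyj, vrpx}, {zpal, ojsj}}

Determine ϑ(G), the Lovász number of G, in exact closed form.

87*cos(pi/87)/(cos(pi/87) + 1)

deg(qrtx) = 2; N(qrtx) = {whyz, kzgk}.
Vertex lcos has 2 neighbors: fzhc, oxyj.
N(kfmd) = {cuyr, bnga}, |N(kfmd)| = 2.
Vertex sohp has 2 neighbors: oqbw, qolj.
Every vertex has degree 2 (N=87); connected 2-regular on 87 ⇒ C_{87}.
A has 44 distinct eigenvalues ≈ [2.0, 1.9948, 1.9792, 1.9532, 1.9171, 1.871, 1.8152, 1.7498, 1.6754, 1.5922, 1.5007, 1.4014, 1.2948, 1.1814, 1.0619, 0.9368, 0.8069, 0.6727, 0.5351, 0.3946, 0.2521, 0.1083, -0.0361, -0.1803, -0.3236, -0.4651, -0.6043, -0.7403, -0.8724, -1.0, -1.1224, -1.2389, -1.349, -1.452, -1.5475, -1.6348, -1.7137, -1.7836, -1.8443, -1.8953, -1.9364, -1.9675, -1.9883, -1.9987].
Lovász: ϑ = −87(-2*cos(pi/87))/(2+-(-1)*2*cos(pi/87)) = 87*cos(pi/87)/(cos(pi/87) + 1).
= 43.485816452… (decimal).
Lovász sandwich 43 ≤ 87*cos(pi/87)/(cos(pi/87) + 1) ≤ 44: both strict.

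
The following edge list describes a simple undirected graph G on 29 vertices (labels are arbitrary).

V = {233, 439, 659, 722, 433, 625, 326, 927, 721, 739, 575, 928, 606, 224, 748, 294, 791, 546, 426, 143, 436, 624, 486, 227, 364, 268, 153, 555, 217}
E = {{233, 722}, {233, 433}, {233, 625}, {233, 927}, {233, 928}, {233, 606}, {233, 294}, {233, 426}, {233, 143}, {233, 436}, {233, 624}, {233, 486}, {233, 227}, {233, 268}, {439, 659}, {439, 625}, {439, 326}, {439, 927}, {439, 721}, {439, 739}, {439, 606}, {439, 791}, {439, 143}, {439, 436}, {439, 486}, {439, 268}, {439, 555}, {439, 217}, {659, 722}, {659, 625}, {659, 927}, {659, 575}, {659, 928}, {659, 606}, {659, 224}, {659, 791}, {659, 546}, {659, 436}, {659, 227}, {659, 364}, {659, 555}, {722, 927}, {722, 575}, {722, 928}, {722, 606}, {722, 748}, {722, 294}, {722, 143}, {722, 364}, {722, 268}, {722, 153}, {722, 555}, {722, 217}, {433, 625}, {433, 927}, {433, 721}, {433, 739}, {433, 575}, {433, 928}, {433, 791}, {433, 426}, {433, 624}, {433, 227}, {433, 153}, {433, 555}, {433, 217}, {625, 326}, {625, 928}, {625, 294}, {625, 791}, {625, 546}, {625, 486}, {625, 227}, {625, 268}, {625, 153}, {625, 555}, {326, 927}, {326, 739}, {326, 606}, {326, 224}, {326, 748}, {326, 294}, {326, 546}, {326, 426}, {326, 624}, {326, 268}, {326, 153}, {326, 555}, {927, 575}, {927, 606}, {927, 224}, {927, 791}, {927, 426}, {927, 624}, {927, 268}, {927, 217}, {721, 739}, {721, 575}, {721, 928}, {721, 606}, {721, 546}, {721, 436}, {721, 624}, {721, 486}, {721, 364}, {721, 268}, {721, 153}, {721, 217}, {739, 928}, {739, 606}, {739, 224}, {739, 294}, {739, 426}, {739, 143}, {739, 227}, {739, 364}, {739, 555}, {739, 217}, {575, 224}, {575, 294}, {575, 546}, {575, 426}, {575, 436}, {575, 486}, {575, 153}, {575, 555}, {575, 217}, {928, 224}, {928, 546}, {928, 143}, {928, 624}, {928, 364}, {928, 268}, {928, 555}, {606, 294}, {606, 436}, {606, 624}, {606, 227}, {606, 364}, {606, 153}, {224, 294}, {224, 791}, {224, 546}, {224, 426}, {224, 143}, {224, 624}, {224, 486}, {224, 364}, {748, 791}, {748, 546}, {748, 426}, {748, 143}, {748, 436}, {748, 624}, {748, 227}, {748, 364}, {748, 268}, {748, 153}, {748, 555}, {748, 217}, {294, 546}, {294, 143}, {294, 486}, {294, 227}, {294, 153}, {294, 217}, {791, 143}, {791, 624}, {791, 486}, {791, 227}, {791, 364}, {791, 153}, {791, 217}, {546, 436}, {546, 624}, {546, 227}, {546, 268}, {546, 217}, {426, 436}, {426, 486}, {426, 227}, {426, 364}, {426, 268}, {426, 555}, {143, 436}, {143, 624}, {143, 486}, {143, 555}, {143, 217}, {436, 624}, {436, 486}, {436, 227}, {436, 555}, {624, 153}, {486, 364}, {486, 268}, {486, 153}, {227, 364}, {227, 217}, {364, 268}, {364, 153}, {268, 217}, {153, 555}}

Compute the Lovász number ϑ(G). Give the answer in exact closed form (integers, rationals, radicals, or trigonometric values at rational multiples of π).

sqrt(29)

deg(143) = 14; N(143) = {233, 439, 722, 739, 928, 224, 748, 294, 791, 436, 624, 486, 555, 217}.
deg(721) = 14; N(721) = {439, 433, 739, 575, 928, 606, 546, 436, 624, 486, 364, 268, 153, 217}.
deg(233) = 14; N(233) = {722, 433, 625, 927, 928, 606, 294, 426, 143, 436, 624, 486, 227, 268}.
N(436) = {233, 439, 659, 721, 575, 606, 748, 546, 426, 143, 624, 486, 227, 555}, |N(436)| = 14.
G on 29 vertices is 14-regular; strongly regular (29,14,6,7).
The 3 distinct eigenvalues: [14.0, 2.193, -3.193].
Lovász: ϑ = −29(-sqrt(29)/2 - 1/2)/(14+-(-sqrt(29)/2 - 1/2)) = sqrt(29).
ϑ(G) ≈ 5.3852.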